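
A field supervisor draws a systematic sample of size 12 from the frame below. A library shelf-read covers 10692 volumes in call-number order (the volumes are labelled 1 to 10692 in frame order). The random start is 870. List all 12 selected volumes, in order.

870, 1761, 2652, 3543, 4434, 5325, 6216, 7107, 7998, 8889, 9780, 10671

k = N/n = 10692/12 = 891
volume 1: 870
volume 2: 870 + 891 = 1761
volume 3: 1761 + 891 = 2652
volume 4: 2652 + 891 = 3543
volume 5: 3543 + 891 = 4434
volume 6: 4434 + 891 = 5325
volume 7: 5325 + 891 = 6216
volume 8: 6216 + 891 = 7107
volume 9: 7107 + 891 = 7998
volume 10: 7998 + 891 = 8889
volume 11: 8889 + 891 = 9780
volume 12: 9780 + 891 = 10671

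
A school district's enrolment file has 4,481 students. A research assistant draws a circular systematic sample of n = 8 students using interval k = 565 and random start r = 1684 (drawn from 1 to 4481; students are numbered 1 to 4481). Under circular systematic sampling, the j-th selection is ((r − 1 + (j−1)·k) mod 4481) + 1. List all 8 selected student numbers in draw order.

1684, 2249, 2814, 3379, 3944, 28, 593, 1158

Selection 1: 1684
Selection 2: 1684 + 565 = 2249
Selection 3: 2249 + 565 = 2814
Selection 4: 2814 + 565 = 3379
Selection 5: 3379 + 565 = 3944
Selection 6: 3944 + 565 = 4509 → 4509 − 4481 = 28
Selection 7: 28 + 565 = 593
Selection 8: 593 + 565 = 1158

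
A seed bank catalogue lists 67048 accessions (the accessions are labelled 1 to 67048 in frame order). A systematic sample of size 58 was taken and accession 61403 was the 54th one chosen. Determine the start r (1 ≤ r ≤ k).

135

k = 67048/58 = 1156
r = 61403 − (54−1)×1156 = 61403 − 61268 = 135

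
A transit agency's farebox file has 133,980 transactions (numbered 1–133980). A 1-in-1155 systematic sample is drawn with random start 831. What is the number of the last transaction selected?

133656

k = 1155
116th selection = r + (116−1)·k = 831 + 115×1155 = 831 + 132825 = 133656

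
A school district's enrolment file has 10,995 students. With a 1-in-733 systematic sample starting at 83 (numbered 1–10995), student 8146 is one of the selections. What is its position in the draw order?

k = 733
position = (8146 − 83)/733 + 1 = 8063/733 + 1 = 11 + 1 = 12

12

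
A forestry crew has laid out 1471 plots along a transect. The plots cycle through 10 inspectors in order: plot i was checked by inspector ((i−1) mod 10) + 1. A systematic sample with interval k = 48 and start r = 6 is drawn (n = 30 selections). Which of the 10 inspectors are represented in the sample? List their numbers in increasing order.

Consecutive selections differ by k = 48, so their inspector numbers differ by 48 mod 10 = 8.
gcd(48, 10) = 2, so the sample visits 10/2 = 5 distinct residues mod 10.
Start 6 is inspector 6; the inspectors hit are 2, 4, 6, 8, 10.

2, 4, 6, 8, 10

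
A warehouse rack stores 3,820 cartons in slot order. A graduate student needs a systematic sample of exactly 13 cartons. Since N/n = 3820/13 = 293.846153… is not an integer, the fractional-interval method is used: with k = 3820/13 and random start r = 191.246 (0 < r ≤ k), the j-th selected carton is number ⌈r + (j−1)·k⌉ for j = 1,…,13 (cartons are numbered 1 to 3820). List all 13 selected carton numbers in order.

j=1: r + 0k = 191.246 → ⌈·⌉ = 192
j=2: r + 1k = 485.092153… → ⌈·⌉ = 486
j=3: r + 2k = 778.938307… → ⌈·⌉ = 779
j=4: r + 3k = 1072.784461… → ⌈·⌉ = 1073
j=5: r + 4k = 1366.630615… → ⌈·⌉ = 1367
j=6: r + 5k = 1660.476769… → ⌈·⌉ = 1661
j=7: r + 6k = 1954.322923… → ⌈·⌉ = 1955
j=8: r + 7k = 2248.169076… → ⌈·⌉ = 2249
j=9: r + 8k = 2542.015230… → ⌈·⌉ = 2543
j=10: r + 9k = 2835.861384… → ⌈·⌉ = 2836
j=11: r + 10k = 3129.707538… → ⌈·⌉ = 3130
j=12: r + 11k = 3423.553692… → ⌈·⌉ = 3424
j=13: r + 12k = 3717.399846… → ⌈·⌉ = 3718

192, 486, 779, 1073, 1367, 1661, 1955, 2249, 2543, 2836, 3130, 3424, 3718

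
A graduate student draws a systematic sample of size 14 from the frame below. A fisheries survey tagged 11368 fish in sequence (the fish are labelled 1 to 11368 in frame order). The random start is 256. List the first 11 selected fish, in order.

256, 1068, 1880, 2692, 3504, 4316, 5128, 5940, 6752, 7564, 8376

k = N/n = 11368/14 = 812
fish 1: 256
fish 2: 256 + 812 = 1068
fish 3: 1068 + 812 = 1880
fish 4: 1880 + 812 = 2692
fish 5: 2692 + 812 = 3504
fish 6: 3504 + 812 = 4316
fish 7: 4316 + 812 = 5128
fish 8: 5128 + 812 = 5940
fish 9: 5940 + 812 = 6752
fish 10: 6752 + 812 = 7564
fish 11: 7564 + 812 = 8376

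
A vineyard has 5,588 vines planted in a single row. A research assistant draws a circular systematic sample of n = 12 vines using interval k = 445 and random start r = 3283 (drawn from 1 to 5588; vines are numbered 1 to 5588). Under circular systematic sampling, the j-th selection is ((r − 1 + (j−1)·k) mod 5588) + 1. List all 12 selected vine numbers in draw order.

Selection 1: 3283
Selection 2: 3283 + 445 = 3728
Selection 3: 3728 + 445 = 4173
Selection 4: 4173 + 445 = 4618
Selection 5: 4618 + 445 = 5063
Selection 6: 5063 + 445 = 5508
Selection 7: 5508 + 445 = 5953 → 5953 − 5588 = 365
Selection 8: 365 + 445 = 810
Selection 9: 810 + 445 = 1255
Selection 10: 1255 + 445 = 1700
Selection 11: 1700 + 445 = 2145
Selection 12: 2145 + 445 = 2590

3283, 3728, 4173, 4618, 5063, 5508, 365, 810, 1255, 1700, 2145, 2590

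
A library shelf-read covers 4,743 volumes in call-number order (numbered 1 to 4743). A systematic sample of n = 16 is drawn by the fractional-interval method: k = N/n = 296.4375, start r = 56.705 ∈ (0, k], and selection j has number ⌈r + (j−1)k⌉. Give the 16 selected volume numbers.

57, 354, 650, 947, 1243, 1539, 1836, 2132, 2429, 2725, 3022, 3318, 3614, 3911, 4207, 4504

j=1: r + 0k = 56.705 → ⌈·⌉ = 57
j=2: r + 1k = 353.1425 → ⌈·⌉ = 354
j=3: r + 2k = 649.58 → ⌈·⌉ = 650
j=4: r + 3k = 946.0175 → ⌈·⌉ = 947
j=5: r + 4k = 1242.455 → ⌈·⌉ = 1243
j=6: r + 5k = 1538.8925 → ⌈·⌉ = 1539
j=7: r + 6k = 1835.33 → ⌈·⌉ = 1836
j=8: r + 7k = 2131.7675 → ⌈·⌉ = 2132
j=9: r + 8k = 2428.205 → ⌈·⌉ = 2429
j=10: r + 9k = 2724.6425 → ⌈·⌉ = 2725
j=11: r + 10k = 3021.08 → ⌈·⌉ = 3022
j=12: r + 11k = 3317.5175 → ⌈·⌉ = 3318
j=13: r + 12k = 3613.955 → ⌈·⌉ = 3614
j=14: r + 13k = 3910.3925 → ⌈·⌉ = 3911
j=15: r + 14k = 4206.83 → ⌈·⌉ = 4207
j=16: r + 15k = 4503.2675 → ⌈·⌉ = 4504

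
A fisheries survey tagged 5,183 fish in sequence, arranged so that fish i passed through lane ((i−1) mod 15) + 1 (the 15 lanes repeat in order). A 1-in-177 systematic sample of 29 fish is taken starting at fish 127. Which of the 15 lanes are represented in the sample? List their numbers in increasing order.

1, 4, 7, 10, 13

Consecutive selections differ by k = 177, so their lane numbers differ by 177 mod 15 = 12.
gcd(177, 15) = 3, so the sample visits 15/3 = 5 distinct residues mod 15.
Start 127 is lane 7; the lanes hit are 1, 4, 7, 10, 13.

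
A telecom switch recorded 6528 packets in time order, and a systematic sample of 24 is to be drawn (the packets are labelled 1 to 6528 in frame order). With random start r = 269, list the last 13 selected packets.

k = N/n = 6528/24 = 272
12th selection = 269 + 11×272 = 3261
13th: 3261 + 272 = 3533
14th: 3533 + 272 = 3805
15th: 3805 + 272 = 4077
16th: 4077 + 272 = 4349
17th: 4349 + 272 = 4621
18th: 4621 + 272 = 4893
19th: 4893 + 272 = 5165
20th: 5165 + 272 = 5437
21st: 5437 + 272 = 5709
22nd: 5709 + 272 = 5981
23rd: 5981 + 272 = 6253
24th: 6253 + 272 = 6525

3261, 3533, 3805, 4077, 4349, 4621, 4893, 5165, 5437, 5709, 5981, 6253, 6525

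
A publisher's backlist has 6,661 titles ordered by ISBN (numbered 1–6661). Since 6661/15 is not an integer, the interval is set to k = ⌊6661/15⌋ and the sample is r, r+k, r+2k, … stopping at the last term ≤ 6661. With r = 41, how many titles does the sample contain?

k = ⌊6661/15⌋ = 444
Achieved size = ⌊(6661 − 41)/444⌋ + 1 = ⌊6620/444⌋ + 1 = 14 + 1 = 15
(last selection: 41 + 14×444 = 6257 ≤ 6661; next would be 6701 > 6661)

15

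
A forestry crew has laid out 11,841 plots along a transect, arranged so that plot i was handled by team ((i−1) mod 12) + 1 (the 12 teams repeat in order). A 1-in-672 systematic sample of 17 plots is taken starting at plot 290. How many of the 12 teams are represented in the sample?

Consecutive selections differ by k = 672, so their team numbers differ by 672 mod 12 = 0.
gcd(672, 12) = 12, so the sample visits 12/12 = 1 distinct residues mod 12.
Start 290 is team 2; the teams hit are 2.

1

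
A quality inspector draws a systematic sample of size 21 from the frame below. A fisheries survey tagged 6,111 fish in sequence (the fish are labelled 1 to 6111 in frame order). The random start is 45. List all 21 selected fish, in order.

45, 336, 627, 918, 1209, 1500, 1791, 2082, 2373, 2664, 2955, 3246, 3537, 3828, 4119, 4410, 4701, 4992, 5283, 5574, 5865

k = N/n = 6111/21 = 291
fish 1: 45
fish 2: 45 + 291 = 336
fish 3: 336 + 291 = 627
fish 4: 627 + 291 = 918
fish 5: 918 + 291 = 1209
fish 6: 1209 + 291 = 1500
fish 7: 1500 + 291 = 1791
fish 8: 1791 + 291 = 2082
fish 9: 2082 + 291 = 2373
fish 10: 2373 + 291 = 2664
fish 11: 2664 + 291 = 2955
fish 12: 2955 + 291 = 3246
fish 13: 3246 + 291 = 3537
fish 14: 3537 + 291 = 3828
fish 15: 3828 + 291 = 4119
fish 16: 4119 + 291 = 4410
fish 17: 4410 + 291 = 4701
fish 18: 4701 + 291 = 4992
fish 19: 4992 + 291 = 5283
fish 20: 5283 + 291 = 5574
fish 21: 5574 + 291 = 5865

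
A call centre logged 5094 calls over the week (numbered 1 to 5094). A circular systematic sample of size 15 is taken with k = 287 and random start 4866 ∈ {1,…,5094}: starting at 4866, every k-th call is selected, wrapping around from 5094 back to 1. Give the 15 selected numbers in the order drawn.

Selection 1: 4866
Selection 2: 4866 + 287 = 5153 → 5153 − 5094 = 59
Selection 3: 59 + 287 = 346
Selection 4: 346 + 287 = 633
Selection 5: 633 + 287 = 920
Selection 6: 920 + 287 = 1207
Selection 7: 1207 + 287 = 1494
Selection 8: 1494 + 287 = 1781
Selection 9: 1781 + 287 = 2068
Selection 10: 2068 + 287 = 2355
Selection 11: 2355 + 287 = 2642
Selection 12: 2642 + 287 = 2929
Selection 13: 2929 + 287 = 3216
Selection 14: 3216 + 287 = 3503
Selection 15: 3503 + 287 = 3790

4866, 59, 346, 633, 920, 1207, 1494, 1781, 2068, 2355, 2642, 2929, 3216, 3503, 3790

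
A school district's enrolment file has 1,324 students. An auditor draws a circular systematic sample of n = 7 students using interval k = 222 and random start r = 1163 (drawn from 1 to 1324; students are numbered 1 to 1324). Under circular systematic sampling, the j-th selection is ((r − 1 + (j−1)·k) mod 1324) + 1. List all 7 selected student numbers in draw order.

Selection 1: 1163
Selection 2: 1163 + 222 = 1385 → 1385 − 1324 = 61
Selection 3: 61 + 222 = 283
Selection 4: 283 + 222 = 505
Selection 5: 505 + 222 = 727
Selection 6: 727 + 222 = 949
Selection 7: 949 + 222 = 1171

1163, 61, 283, 505, 727, 949, 1171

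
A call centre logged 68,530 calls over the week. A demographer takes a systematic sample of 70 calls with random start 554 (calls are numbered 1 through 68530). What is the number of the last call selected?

k = 68530/70 = 979
70th selection = r + (70−1)·k = 554 + 69×979 = 554 + 67551 = 68105

68105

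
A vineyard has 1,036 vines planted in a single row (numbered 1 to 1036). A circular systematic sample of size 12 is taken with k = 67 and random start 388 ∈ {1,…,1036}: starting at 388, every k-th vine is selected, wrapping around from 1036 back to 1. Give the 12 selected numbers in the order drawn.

388, 455, 522, 589, 656, 723, 790, 857, 924, 991, 22, 89

Selection 1: 388
Selection 2: 388 + 67 = 455
Selection 3: 455 + 67 = 522
Selection 4: 522 + 67 = 589
Selection 5: 589 + 67 = 656
Selection 6: 656 + 67 = 723
Selection 7: 723 + 67 = 790
Selection 8: 790 + 67 = 857
Selection 9: 857 + 67 = 924
Selection 10: 924 + 67 = 991
Selection 11: 991 + 67 = 1058 → 1058 − 1036 = 22
Selection 12: 22 + 67 = 89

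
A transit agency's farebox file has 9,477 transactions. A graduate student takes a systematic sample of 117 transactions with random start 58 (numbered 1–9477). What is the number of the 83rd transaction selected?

6700

k = 9477/117 = 81
83rd selection = r + (83−1)·k = 58 + 82×81 = 58 + 6642 = 6700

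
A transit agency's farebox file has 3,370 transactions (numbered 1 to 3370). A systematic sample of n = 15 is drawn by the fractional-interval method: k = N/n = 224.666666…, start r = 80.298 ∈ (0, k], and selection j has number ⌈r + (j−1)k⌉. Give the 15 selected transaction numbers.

81, 305, 530, 755, 979, 1204, 1429, 1653, 1878, 2103, 2327, 2552, 2777, 3001, 3226

j=1: r + 0k = 80.298 → ⌈·⌉ = 81
j=2: r + 1k = 304.964666… → ⌈·⌉ = 305
j=3: r + 2k = 529.631333… → ⌈·⌉ = 530
j=4: r + 3k = 754.298 → ⌈·⌉ = 755
j=5: r + 4k = 978.964666… → ⌈·⌉ = 979
j=6: r + 5k = 1203.631333… → ⌈·⌉ = 1204
j=7: r + 6k = 1428.298 → ⌈·⌉ = 1429
j=8: r + 7k = 1652.964666… → ⌈·⌉ = 1653
j=9: r + 8k = 1877.631333… → ⌈·⌉ = 1878
j=10: r + 9k = 2102.298 → ⌈·⌉ = 2103
j=11: r + 10k = 2326.964666… → ⌈·⌉ = 2327
j=12: r + 11k = 2551.631333… → ⌈·⌉ = 2552
j=13: r + 12k = 2776.298 → ⌈·⌉ = 2777
j=14: r + 13k = 3000.964666… → ⌈·⌉ = 3001
j=15: r + 14k = 3225.631333… → ⌈·⌉ = 3226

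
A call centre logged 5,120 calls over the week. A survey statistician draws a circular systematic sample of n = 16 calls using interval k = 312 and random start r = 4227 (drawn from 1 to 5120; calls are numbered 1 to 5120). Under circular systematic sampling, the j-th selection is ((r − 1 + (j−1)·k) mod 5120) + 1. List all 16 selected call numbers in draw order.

Selection 1: 4227
Selection 2: 4227 + 312 = 4539
Selection 3: 4539 + 312 = 4851
Selection 4: 4851 + 312 = 5163 → 5163 − 5120 = 43
Selection 5: 43 + 312 = 355
Selection 6: 355 + 312 = 667
Selection 7: 667 + 312 = 979
Selection 8: 979 + 312 = 1291
Selection 9: 1291 + 312 = 1603
Selection 10: 1603 + 312 = 1915
Selection 11: 1915 + 312 = 2227
Selection 12: 2227 + 312 = 2539
Selection 13: 2539 + 312 = 2851
Selection 14: 2851 + 312 = 3163
Selection 15: 3163 + 312 = 3475
Selection 16: 3475 + 312 = 3787

4227, 4539, 4851, 43, 355, 667, 979, 1291, 1603, 1915, 2227, 2539, 2851, 3163, 3475, 3787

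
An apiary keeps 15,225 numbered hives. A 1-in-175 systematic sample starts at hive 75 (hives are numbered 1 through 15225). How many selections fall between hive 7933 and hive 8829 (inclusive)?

6

k = 175
First selection ≥ 7933: 75 + ⌈(7933−75)/175⌉·175 = 75 + 45×175 = 7950
Last selection ≤ 8829: 75 + ⌊(8829−75)/175⌋·175 = 75 + 50×175 = 8825
Count = 50 − 45 + 1 = 6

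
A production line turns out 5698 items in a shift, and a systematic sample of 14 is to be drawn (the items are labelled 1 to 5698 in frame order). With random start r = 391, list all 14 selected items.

391, 798, 1205, 1612, 2019, 2426, 2833, 3240, 3647, 4054, 4461, 4868, 5275, 5682

k = N/n = 5698/14 = 407
item 1: 391
item 2: 391 + 407 = 798
item 3: 798 + 407 = 1205
item 4: 1205 + 407 = 1612
item 5: 1612 + 407 = 2019
item 6: 2019 + 407 = 2426
item 7: 2426 + 407 = 2833
item 8: 2833 + 407 = 3240
item 9: 3240 + 407 = 3647
item 10: 3647 + 407 = 4054
item 11: 4054 + 407 = 4461
item 12: 4461 + 407 = 4868
item 13: 4868 + 407 = 5275
item 14: 5275 + 407 = 5682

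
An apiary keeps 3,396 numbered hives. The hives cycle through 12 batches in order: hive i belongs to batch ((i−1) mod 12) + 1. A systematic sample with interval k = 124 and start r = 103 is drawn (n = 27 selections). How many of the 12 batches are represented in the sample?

Consecutive selections differ by k = 124, so their batch numbers differ by 124 mod 12 = 4.
gcd(124, 12) = 4, so the sample visits 12/4 = 3 distinct residues mod 12.
Start 103 is batch 7; the batches hit are 3, 7, 11.

3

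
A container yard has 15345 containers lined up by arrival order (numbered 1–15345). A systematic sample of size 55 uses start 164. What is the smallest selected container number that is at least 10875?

11045

k = 15345/55 = 279
Steps past start: ⌈(10875 − 164)/279⌉ = ⌈10711/279⌉ = 39
Selected container: 164 + 39×279 = 11045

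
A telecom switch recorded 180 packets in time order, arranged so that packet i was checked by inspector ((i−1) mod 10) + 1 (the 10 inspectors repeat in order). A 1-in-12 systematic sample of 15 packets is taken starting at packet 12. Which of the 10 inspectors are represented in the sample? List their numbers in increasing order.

Consecutive selections differ by k = 12, so their inspector numbers differ by 12 mod 10 = 2.
gcd(12, 10) = 2, so the sample visits 10/2 = 5 distinct residues mod 10.
Start 12 is inspector 2; the inspectors hit are 2, 4, 6, 8, 10.

2, 4, 6, 8, 10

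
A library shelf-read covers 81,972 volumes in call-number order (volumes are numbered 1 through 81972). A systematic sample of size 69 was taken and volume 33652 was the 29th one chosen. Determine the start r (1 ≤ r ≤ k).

k = 81972/69 = 1188
r = 33652 − (29−1)×1188 = 33652 − 33264 = 388

388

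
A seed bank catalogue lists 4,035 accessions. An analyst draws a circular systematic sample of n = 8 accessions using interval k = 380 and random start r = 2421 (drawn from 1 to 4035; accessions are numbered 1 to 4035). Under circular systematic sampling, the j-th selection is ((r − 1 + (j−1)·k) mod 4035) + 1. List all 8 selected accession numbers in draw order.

Selection 1: 2421
Selection 2: 2421 + 380 = 2801
Selection 3: 2801 + 380 = 3181
Selection 4: 3181 + 380 = 3561
Selection 5: 3561 + 380 = 3941
Selection 6: 3941 + 380 = 4321 → 4321 − 4035 = 286
Selection 7: 286 + 380 = 666
Selection 8: 666 + 380 = 1046

2421, 2801, 3181, 3561, 3941, 286, 666, 1046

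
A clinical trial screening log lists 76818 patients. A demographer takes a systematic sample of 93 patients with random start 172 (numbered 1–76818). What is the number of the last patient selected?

76164

k = 76818/93 = 826
93rd selection = r + (93−1)·k = 172 + 92×826 = 172 + 75992 = 76164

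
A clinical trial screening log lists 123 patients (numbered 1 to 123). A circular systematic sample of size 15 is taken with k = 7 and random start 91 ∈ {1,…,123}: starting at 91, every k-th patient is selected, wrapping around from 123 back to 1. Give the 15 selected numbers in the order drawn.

Selection 1: 91
Selection 2: 91 + 7 = 98
Selection 3: 98 + 7 = 105
Selection 4: 105 + 7 = 112
Selection 5: 112 + 7 = 119
Selection 6: 119 + 7 = 126 → 126 − 123 = 3
Selection 7: 3 + 7 = 10
Selection 8: 10 + 7 = 17
Selection 9: 17 + 7 = 24
Selection 10: 24 + 7 = 31
Selection 11: 31 + 7 = 38
Selection 12: 38 + 7 = 45
Selection 13: 45 + 7 = 52
Selection 14: 52 + 7 = 59
Selection 15: 59 + 7 = 66

91, 98, 105, 112, 119, 3, 10, 17, 24, 31, 38, 45, 52, 59, 66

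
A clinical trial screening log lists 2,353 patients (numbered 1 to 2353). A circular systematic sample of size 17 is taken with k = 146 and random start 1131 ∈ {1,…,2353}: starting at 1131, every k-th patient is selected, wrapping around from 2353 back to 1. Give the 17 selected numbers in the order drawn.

1131, 1277, 1423, 1569, 1715, 1861, 2007, 2153, 2299, 92, 238, 384, 530, 676, 822, 968, 1114

Selection 1: 1131
Selection 2: 1131 + 146 = 1277
Selection 3: 1277 + 146 = 1423
Selection 4: 1423 + 146 = 1569
Selection 5: 1569 + 146 = 1715
Selection 6: 1715 + 146 = 1861
Selection 7: 1861 + 146 = 2007
Selection 8: 2007 + 146 = 2153
Selection 9: 2153 + 146 = 2299
Selection 10: 2299 + 146 = 2445 → 2445 − 2353 = 92
Selection 11: 92 + 146 = 238
Selection 12: 238 + 146 = 384
Selection 13: 384 + 146 = 530
Selection 14: 530 + 146 = 676
Selection 15: 676 + 146 = 822
Selection 16: 822 + 146 = 968
Selection 17: 968 + 146 = 1114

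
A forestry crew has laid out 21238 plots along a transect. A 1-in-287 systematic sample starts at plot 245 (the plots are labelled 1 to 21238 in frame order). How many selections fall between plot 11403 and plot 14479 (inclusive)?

11

k = 287
First selection ≥ 11403: 245 + ⌈(11403−245)/287⌉·287 = 245 + 39×287 = 11438
Last selection ≤ 14479: 245 + ⌊(14479−245)/287⌋·287 = 245 + 49×287 = 14308
Count = 49 − 39 + 1 = 11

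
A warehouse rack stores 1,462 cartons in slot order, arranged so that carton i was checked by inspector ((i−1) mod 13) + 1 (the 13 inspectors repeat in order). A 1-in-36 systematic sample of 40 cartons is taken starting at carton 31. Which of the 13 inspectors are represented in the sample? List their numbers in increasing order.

1, 2, 3, 4, 5, 6, 7, 8, 9, 10, 11, 12, 13

Consecutive selections differ by k = 36, so their inspector numbers differ by 36 mod 13 = 10.
gcd(36, 13) = 1, so the sample visits 13/1 = 13 distinct residues mod 13.
Start 31 is inspector 5; the inspectors hit are 1, 2, 3, 4, 5, 6, 7, 8, 9, 10, 11, 12, 13.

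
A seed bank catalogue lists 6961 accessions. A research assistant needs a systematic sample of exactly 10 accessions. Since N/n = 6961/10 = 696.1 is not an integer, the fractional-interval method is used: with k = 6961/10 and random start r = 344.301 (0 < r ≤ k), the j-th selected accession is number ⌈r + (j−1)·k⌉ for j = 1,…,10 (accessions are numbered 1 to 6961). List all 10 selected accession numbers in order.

345, 1041, 1737, 2433, 3129, 3825, 4521, 5218, 5914, 6610

j=1: r + 0k = 344.301 → ⌈·⌉ = 345
j=2: r + 1k = 1040.401 → ⌈·⌉ = 1041
j=3: r + 2k = 1736.501 → ⌈·⌉ = 1737
j=4: r + 3k = 2432.601 → ⌈·⌉ = 2433
j=5: r + 4k = 3128.701 → ⌈·⌉ = 3129
j=6: r + 5k = 3824.801 → ⌈·⌉ = 3825
j=7: r + 6k = 4520.901 → ⌈·⌉ = 4521
j=8: r + 7k = 5217.001 → ⌈·⌉ = 5218
j=9: r + 8k = 5913.101 → ⌈·⌉ = 5914
j=10: r + 9k = 6609.201 → ⌈·⌉ = 6610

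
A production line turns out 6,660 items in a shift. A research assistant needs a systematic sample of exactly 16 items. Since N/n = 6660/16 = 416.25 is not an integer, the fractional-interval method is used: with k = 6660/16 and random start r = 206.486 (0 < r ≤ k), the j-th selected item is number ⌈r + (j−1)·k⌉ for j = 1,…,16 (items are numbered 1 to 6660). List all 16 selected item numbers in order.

207, 623, 1039, 1456, 1872, 2288, 2704, 3121, 3537, 3953, 4369, 4786, 5202, 5618, 6034, 6451

j=1: r + 0k = 206.486 → ⌈·⌉ = 207
j=2: r + 1k = 622.736 → ⌈·⌉ = 623
j=3: r + 2k = 1038.986 → ⌈·⌉ = 1039
j=4: r + 3k = 1455.236 → ⌈·⌉ = 1456
j=5: r + 4k = 1871.486 → ⌈·⌉ = 1872
j=6: r + 5k = 2287.736 → ⌈·⌉ = 2288
j=7: r + 6k = 2703.986 → ⌈·⌉ = 2704
j=8: r + 7k = 3120.236 → ⌈·⌉ = 3121
j=9: r + 8k = 3536.486 → ⌈·⌉ = 3537
j=10: r + 9k = 3952.736 → ⌈·⌉ = 3953
j=11: r + 10k = 4368.986 → ⌈·⌉ = 4369
j=12: r + 11k = 4785.236 → ⌈·⌉ = 4786
j=13: r + 12k = 5201.486 → ⌈·⌉ = 5202
j=14: r + 13k = 5617.736 → ⌈·⌉ = 5618
j=15: r + 14k = 6033.986 → ⌈·⌉ = 6034
j=16: r + 15k = 6450.236 → ⌈·⌉ = 6451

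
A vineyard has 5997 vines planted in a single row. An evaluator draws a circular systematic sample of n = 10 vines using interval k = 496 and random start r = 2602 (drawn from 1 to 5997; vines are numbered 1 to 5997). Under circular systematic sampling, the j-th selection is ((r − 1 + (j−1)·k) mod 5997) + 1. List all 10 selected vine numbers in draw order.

Selection 1: 2602
Selection 2: 2602 + 496 = 3098
Selection 3: 3098 + 496 = 3594
Selection 4: 3594 + 496 = 4090
Selection 5: 4090 + 496 = 4586
Selection 6: 4586 + 496 = 5082
Selection 7: 5082 + 496 = 5578
Selection 8: 5578 + 496 = 6074 → 6074 − 5997 = 77
Selection 9: 77 + 496 = 573
Selection 10: 573 + 496 = 1069

2602, 3098, 3594, 4090, 4586, 5082, 5578, 77, 573, 1069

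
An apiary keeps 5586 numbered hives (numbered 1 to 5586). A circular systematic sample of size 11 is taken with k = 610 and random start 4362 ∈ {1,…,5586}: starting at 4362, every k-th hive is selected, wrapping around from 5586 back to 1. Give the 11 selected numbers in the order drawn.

Selection 1: 4362
Selection 2: 4362 + 610 = 4972
Selection 3: 4972 + 610 = 5582
Selection 4: 5582 + 610 = 6192 → 6192 − 5586 = 606
Selection 5: 606 + 610 = 1216
Selection 6: 1216 + 610 = 1826
Selection 7: 1826 + 610 = 2436
Selection 8: 2436 + 610 = 3046
Selection 9: 3046 + 610 = 3656
Selection 10: 3656 + 610 = 4266
Selection 11: 4266 + 610 = 4876

4362, 4972, 5582, 606, 1216, 1826, 2436, 3046, 3656, 4266, 4876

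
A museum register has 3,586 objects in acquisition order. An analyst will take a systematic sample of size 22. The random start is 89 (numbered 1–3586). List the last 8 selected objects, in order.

2371, 2534, 2697, 2860, 3023, 3186, 3349, 3512

k = N/n = 3586/22 = 163
15th selection = 89 + 14×163 = 2371
16th: 2371 + 163 = 2534
17th: 2534 + 163 = 2697
18th: 2697 + 163 = 2860
19th: 2860 + 163 = 3023
20th: 3023 + 163 = 3186
21st: 3186 + 163 = 3349
22nd: 3349 + 163 = 3512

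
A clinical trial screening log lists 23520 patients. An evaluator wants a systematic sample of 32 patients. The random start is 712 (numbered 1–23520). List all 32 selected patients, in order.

k = N/n = 23520/32 = 735
patient 1: 712
patient 2: 712 + 735 = 1447
patient 3: 1447 + 735 = 2182
patient 4: 2182 + 735 = 2917
patient 5: 2917 + 735 = 3652
patient 6: 3652 + 735 = 4387
patient 7: 4387 + 735 = 5122
patient 8: 5122 + 735 = 5857
patient 9: 5857 + 735 = 6592
patient 10: 6592 + 735 = 7327
patient 11: 7327 + 735 = 8062
patient 12: 8062 + 735 = 8797
patient 13: 8797 + 735 = 9532
patient 14: 9532 + 735 = 10267
patient 15: 10267 + 735 = 11002
patient 16: 11002 + 735 = 11737
patient 17: 11737 + 735 = 12472
patient 18: 12472 + 735 = 13207
patient 19: 13207 + 735 = 13942
patient 20: 13942 + 735 = 14677
patient 21: 14677 + 735 = 15412
patient 22: 15412 + 735 = 16147
patient 23: 16147 + 735 = 16882
patient 24: 16882 + 735 = 17617
patient 25: 17617 + 735 = 18352
patient 26: 18352 + 735 = 19087
patient 27: 19087 + 735 = 19822
patient 28: 19822 + 735 = 20557
patient 29: 20557 + 735 = 21292
patient 30: 21292 + 735 = 22027
patient 31: 22027 + 735 = 22762
patient 32: 22762 + 735 = 23497

712, 1447, 2182, 2917, 3652, 4387, 5122, 5857, 6592, 7327, 8062, 8797, 9532, 10267, 11002, 11737, 12472, 13207, 13942, 14677, 15412, 16147, 16882, 17617, 18352, 19087, 19822, 20557, 21292, 22027, 22762, 23497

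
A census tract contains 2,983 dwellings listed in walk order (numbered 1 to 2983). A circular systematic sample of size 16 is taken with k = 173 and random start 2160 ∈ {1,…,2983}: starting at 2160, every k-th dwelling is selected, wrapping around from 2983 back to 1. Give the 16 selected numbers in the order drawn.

2160, 2333, 2506, 2679, 2852, 42, 215, 388, 561, 734, 907, 1080, 1253, 1426, 1599, 1772

Selection 1: 2160
Selection 2: 2160 + 173 = 2333
Selection 3: 2333 + 173 = 2506
Selection 4: 2506 + 173 = 2679
Selection 5: 2679 + 173 = 2852
Selection 6: 2852 + 173 = 3025 → 3025 − 2983 = 42
Selection 7: 42 + 173 = 215
Selection 8: 215 + 173 = 388
Selection 9: 388 + 173 = 561
Selection 10: 561 + 173 = 734
Selection 11: 734 + 173 = 907
Selection 12: 907 + 173 = 1080
Selection 13: 1080 + 173 = 1253
Selection 14: 1253 + 173 = 1426
Selection 15: 1426 + 173 = 1599
Selection 16: 1599 + 173 = 1772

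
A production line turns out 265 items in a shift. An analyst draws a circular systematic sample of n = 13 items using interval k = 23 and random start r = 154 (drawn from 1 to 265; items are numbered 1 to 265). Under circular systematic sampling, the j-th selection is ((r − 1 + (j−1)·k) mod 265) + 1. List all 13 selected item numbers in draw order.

154, 177, 200, 223, 246, 4, 27, 50, 73, 96, 119, 142, 165

Selection 1: 154
Selection 2: 154 + 23 = 177
Selection 3: 177 + 23 = 200
Selection 4: 200 + 23 = 223
Selection 5: 223 + 23 = 246
Selection 6: 246 + 23 = 269 → 269 − 265 = 4
Selection 7: 4 + 23 = 27
Selection 8: 27 + 23 = 50
Selection 9: 50 + 23 = 73
Selection 10: 73 + 23 = 96
Selection 11: 96 + 23 = 119
Selection 12: 119 + 23 = 142
Selection 13: 142 + 23 = 165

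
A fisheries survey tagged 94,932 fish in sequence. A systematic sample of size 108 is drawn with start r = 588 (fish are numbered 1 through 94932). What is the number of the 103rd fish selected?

90246

k = 94932/108 = 879
103rd selection = r + (103−1)·k = 588 + 102×879 = 588 + 89658 = 90246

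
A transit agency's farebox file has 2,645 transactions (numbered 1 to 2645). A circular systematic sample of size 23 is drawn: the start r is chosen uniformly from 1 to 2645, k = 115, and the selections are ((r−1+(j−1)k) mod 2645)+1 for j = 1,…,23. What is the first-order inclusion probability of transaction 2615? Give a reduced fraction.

For each position j, as r ranges over 1…2645 the j-th selection hits every transaction exactly once, so transaction 2615 is selected for exactly 23 of the 2645 starts.
Inclusion probability = 23/2645 = 1/115.

1/115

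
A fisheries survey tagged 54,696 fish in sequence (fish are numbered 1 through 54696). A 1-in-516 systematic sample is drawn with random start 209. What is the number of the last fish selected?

54389

k = 516
106th selection = r + (106−1)·k = 209 + 105×516 = 209 + 54180 = 54389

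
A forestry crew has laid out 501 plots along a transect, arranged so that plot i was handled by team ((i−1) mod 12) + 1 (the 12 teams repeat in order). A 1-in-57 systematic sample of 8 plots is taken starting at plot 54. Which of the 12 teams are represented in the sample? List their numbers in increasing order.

3, 6, 9, 12

Consecutive selections differ by k = 57, so their team numbers differ by 57 mod 12 = 9.
gcd(57, 12) = 3, so the sample visits 12/3 = 4 distinct residues mod 12.
Start 54 is team 6; the teams hit are 3, 6, 9, 12.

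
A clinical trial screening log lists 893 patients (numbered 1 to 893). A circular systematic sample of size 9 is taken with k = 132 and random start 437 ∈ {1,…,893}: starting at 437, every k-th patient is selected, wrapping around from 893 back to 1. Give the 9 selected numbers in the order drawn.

Selection 1: 437
Selection 2: 437 + 132 = 569
Selection 3: 569 + 132 = 701
Selection 4: 701 + 132 = 833
Selection 5: 833 + 132 = 965 → 965 − 893 = 72
Selection 6: 72 + 132 = 204
Selection 7: 204 + 132 = 336
Selection 8: 336 + 132 = 468
Selection 9: 468 + 132 = 600

437, 569, 701, 833, 72, 204, 336, 468, 600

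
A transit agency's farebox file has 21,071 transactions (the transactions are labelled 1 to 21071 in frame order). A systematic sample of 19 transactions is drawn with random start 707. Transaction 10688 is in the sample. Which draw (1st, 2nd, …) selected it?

k = 21071/19 = 1109
position = (10688 − 707)/1109 + 1 = 9981/1109 + 1 = 9 + 1 = 10

10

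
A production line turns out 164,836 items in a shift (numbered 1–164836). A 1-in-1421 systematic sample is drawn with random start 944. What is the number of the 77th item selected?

k = 1421
77th selection = r + (77−1)·k = 944 + 76×1421 = 944 + 107996 = 108940

108940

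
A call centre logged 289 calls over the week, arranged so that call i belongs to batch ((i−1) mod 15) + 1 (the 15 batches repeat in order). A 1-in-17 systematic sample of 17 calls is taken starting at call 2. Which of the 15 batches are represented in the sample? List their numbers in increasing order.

1, 2, 3, 4, 5, 6, 7, 8, 9, 10, 11, 12, 13, 14, 15

Consecutive selections differ by k = 17, so their batch numbers differ by 17 mod 15 = 2.
gcd(17, 15) = 1, so the sample visits 15/1 = 15 distinct residues mod 15.
Start 2 is batch 2; the batches hit are 1, 2, 3, 4, 5, 6, 7, 8, 9, 10, 11, 12, 13, 14, 15.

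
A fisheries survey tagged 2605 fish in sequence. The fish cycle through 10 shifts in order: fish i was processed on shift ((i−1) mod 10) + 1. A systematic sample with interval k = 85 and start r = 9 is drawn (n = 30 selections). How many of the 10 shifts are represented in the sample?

Consecutive selections differ by k = 85, so their shift numbers differ by 85 mod 10 = 5.
gcd(85, 10) = 5, so the sample visits 10/5 = 2 distinct residues mod 10.
Start 9 is shift 9; the shifts hit are 4, 9.

2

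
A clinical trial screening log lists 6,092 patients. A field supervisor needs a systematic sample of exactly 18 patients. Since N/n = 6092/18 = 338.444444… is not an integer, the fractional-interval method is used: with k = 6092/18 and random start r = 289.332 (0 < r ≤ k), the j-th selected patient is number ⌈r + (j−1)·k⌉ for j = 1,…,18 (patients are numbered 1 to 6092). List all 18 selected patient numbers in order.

290, 628, 967, 1305, 1644, 1982, 2320, 2659, 2997, 3336, 3674, 4013, 4351, 4690, 5028, 5366, 5705, 6043

j=1: r + 0k = 289.332 → ⌈·⌉ = 290
j=2: r + 1k = 627.776444… → ⌈·⌉ = 628
j=3: r + 2k = 966.220888… → ⌈·⌉ = 967
j=4: r + 3k = 1304.665333… → ⌈·⌉ = 1305
j=5: r + 4k = 1643.109777… → ⌈·⌉ = 1644
j=6: r + 5k = 1981.554222… → ⌈·⌉ = 1982
j=7: r + 6k = 2319.998666… → ⌈·⌉ = 2320
j=8: r + 7k = 2658.443111… → ⌈·⌉ = 2659
j=9: r + 8k = 2996.887555… → ⌈·⌉ = 2997
j=10: r + 9k = 3335.332 → ⌈·⌉ = 3336
j=11: r + 10k = 3673.776444… → ⌈·⌉ = 3674
j=12: r + 11k = 4012.220888… → ⌈·⌉ = 4013
j=13: r + 12k = 4350.665333… → ⌈·⌉ = 4351
j=14: r + 13k = 4689.109777… → ⌈·⌉ = 4690
j=15: r + 14k = 5027.554222… → ⌈·⌉ = 5028
j=16: r + 15k = 5365.998666… → ⌈·⌉ = 5366
j=17: r + 16k = 5704.443111… → ⌈·⌉ = 5705
j=18: r + 17k = 6042.887555… → ⌈·⌉ = 6043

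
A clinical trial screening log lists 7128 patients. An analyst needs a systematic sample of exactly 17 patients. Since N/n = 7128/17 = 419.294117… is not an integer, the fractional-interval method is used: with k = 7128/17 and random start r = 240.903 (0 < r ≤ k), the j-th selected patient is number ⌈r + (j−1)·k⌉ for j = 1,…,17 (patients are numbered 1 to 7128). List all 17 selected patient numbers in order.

j=1: r + 0k = 240.903 → ⌈·⌉ = 241
j=2: r + 1k = 660.197117… → ⌈·⌉ = 661
j=3: r + 2k = 1079.491235… → ⌈·⌉ = 1080
j=4: r + 3k = 1498.785352… → ⌈·⌉ = 1499
j=5: r + 4k = 1918.079470… → ⌈·⌉ = 1919
j=6: r + 5k = 2337.373588… → ⌈·⌉ = 2338
j=7: r + 6k = 2756.667705… → ⌈·⌉ = 2757
j=8: r + 7k = 3175.961823… → ⌈·⌉ = 3176
j=9: r + 8k = 3595.255941… → ⌈·⌉ = 3596
j=10: r + 9k = 4014.550058… → ⌈·⌉ = 4015
j=11: r + 10k = 4433.844176… → ⌈·⌉ = 4434
j=12: r + 11k = 4853.138294… → ⌈·⌉ = 4854
j=13: r + 12k = 5272.432411… → ⌈·⌉ = 5273
j=14: r + 13k = 5691.726529… → ⌈·⌉ = 5692
j=15: r + 14k = 6111.020647… → ⌈·⌉ = 6112
j=16: r + 15k = 6530.314764… → ⌈·⌉ = 6531
j=17: r + 16k = 6949.608882… → ⌈·⌉ = 6950

241, 661, 1080, 1499, 1919, 2338, 2757, 3176, 3596, 4015, 4434, 4854, 5273, 5692, 6112, 6531, 6950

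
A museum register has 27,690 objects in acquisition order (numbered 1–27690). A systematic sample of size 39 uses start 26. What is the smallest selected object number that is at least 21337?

22036

k = 27690/39 = 710
Steps past start: ⌈(21337 − 26)/710⌉ = ⌈21311/710⌉ = 31
Selected object: 26 + 31×710 = 22036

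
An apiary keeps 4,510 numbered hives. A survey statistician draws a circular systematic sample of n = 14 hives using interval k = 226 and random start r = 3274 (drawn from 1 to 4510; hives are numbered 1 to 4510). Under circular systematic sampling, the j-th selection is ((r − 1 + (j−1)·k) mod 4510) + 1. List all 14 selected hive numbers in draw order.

3274, 3500, 3726, 3952, 4178, 4404, 120, 346, 572, 798, 1024, 1250, 1476, 1702

Selection 1: 3274
Selection 2: 3274 + 226 = 3500
Selection 3: 3500 + 226 = 3726
Selection 4: 3726 + 226 = 3952
Selection 5: 3952 + 226 = 4178
Selection 6: 4178 + 226 = 4404
Selection 7: 4404 + 226 = 4630 → 4630 − 4510 = 120
Selection 8: 120 + 226 = 346
Selection 9: 346 + 226 = 572
Selection 10: 572 + 226 = 798
Selection 11: 798 + 226 = 1024
Selection 12: 1024 + 226 = 1250
Selection 13: 1250 + 226 = 1476
Selection 14: 1476 + 226 = 1702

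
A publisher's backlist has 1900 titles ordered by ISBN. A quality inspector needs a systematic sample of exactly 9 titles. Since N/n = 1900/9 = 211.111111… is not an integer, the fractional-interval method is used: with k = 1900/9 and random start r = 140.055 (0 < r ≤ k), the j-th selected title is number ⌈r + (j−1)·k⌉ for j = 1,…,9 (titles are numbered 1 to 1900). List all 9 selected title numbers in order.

j=1: r + 0k = 140.055 → ⌈·⌉ = 141
j=2: r + 1k = 351.166111… → ⌈·⌉ = 352
j=3: r + 2k = 562.277222… → ⌈·⌉ = 563
j=4: r + 3k = 773.388333… → ⌈·⌉ = 774
j=5: r + 4k = 984.499444… → ⌈·⌉ = 985
j=6: r + 5k = 1195.610555… → ⌈·⌉ = 1196
j=7: r + 6k = 1406.721666… → ⌈·⌉ = 1407
j=8: r + 7k = 1617.832777… → ⌈·⌉ = 1618
j=9: r + 8k = 1828.943888… → ⌈·⌉ = 1829

141, 352, 563, 774, 985, 1196, 1407, 1618, 1829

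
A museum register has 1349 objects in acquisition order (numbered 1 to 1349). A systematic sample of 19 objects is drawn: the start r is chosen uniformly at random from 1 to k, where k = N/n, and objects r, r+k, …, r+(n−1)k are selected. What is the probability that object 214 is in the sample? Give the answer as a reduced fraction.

1/71

k = 1349/19 = 71.
Object 214 is selected iff r ≡ 214 (mod 71); exactly one such r in {1,…,71}.
Inclusion probability = 1/71.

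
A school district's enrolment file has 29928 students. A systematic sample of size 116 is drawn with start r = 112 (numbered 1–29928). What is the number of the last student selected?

k = 29928/116 = 258
116th selection = r + (116−1)·k = 112 + 115×258 = 112 + 29670 = 29782

29782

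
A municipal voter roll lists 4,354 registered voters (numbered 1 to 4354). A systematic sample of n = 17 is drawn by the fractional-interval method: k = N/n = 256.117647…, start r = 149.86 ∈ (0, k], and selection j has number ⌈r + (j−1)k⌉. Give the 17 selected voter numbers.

j=1: r + 0k = 149.86 → ⌈·⌉ = 150
j=2: r + 1k = 405.977647… → ⌈·⌉ = 406
j=3: r + 2k = 662.095294… → ⌈·⌉ = 663
j=4: r + 3k = 918.212941… → ⌈·⌉ = 919
j=5: r + 4k = 1174.330588… → ⌈·⌉ = 1175
j=6: r + 5k = 1430.448235… → ⌈·⌉ = 1431
j=7: r + 6k = 1686.565882… → ⌈·⌉ = 1687
j=8: r + 7k = 1942.683529… → ⌈·⌉ = 1943
j=9: r + 8k = 2198.801176… → ⌈·⌉ = 2199
j=10: r + 9k = 2454.918823… → ⌈·⌉ = 2455
j=11: r + 10k = 2711.036470… → ⌈·⌉ = 2712
j=12: r + 11k = 2967.154117… → ⌈·⌉ = 2968
j=13: r + 12k = 3223.271764… → ⌈·⌉ = 3224
j=14: r + 13k = 3479.389411… → ⌈·⌉ = 3480
j=15: r + 14k = 3735.507058… → ⌈·⌉ = 3736
j=16: r + 15k = 3991.624705… → ⌈·⌉ = 3992
j=17: r + 16k = 4247.742352… → ⌈·⌉ = 4248

150, 406, 663, 919, 1175, 1431, 1687, 1943, 2199, 2455, 2712, 2968, 3224, 3480, 3736, 3992, 4248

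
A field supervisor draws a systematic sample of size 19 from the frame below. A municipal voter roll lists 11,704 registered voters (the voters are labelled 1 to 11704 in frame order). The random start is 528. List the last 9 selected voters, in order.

6688, 7304, 7920, 8536, 9152, 9768, 10384, 11000, 11616

k = N/n = 11704/19 = 616
11th selection = 528 + 10×616 = 6688
12th: 6688 + 616 = 7304
13th: 7304 + 616 = 7920
14th: 7920 + 616 = 8536
15th: 8536 + 616 = 9152
16th: 9152 + 616 = 9768
17th: 9768 + 616 = 10384
18th: 10384 + 616 = 11000
19th: 11000 + 616 = 11616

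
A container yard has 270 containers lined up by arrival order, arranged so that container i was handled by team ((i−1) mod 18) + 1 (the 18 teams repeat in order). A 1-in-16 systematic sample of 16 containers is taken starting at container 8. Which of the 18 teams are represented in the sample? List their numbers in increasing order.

Consecutive selections differ by k = 16, so their team numbers differ by 16 mod 18 = 16.
gcd(16, 18) = 2, so the sample visits 18/2 = 9 distinct residues mod 18.
Start 8 is team 8; the teams hit are 2, 4, 6, 8, 10, 12, 14, 16, 18.

2, 4, 6, 8, 10, 12, 14, 16, 18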